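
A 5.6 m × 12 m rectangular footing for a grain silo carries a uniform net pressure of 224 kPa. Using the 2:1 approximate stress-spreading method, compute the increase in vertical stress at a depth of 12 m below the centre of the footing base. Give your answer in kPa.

By the 2:1 method the load spreads at 1 horizontal : 2 vertical, so at depth z the loaded area has grown by z in each plan dimension:
Δσ = qBL/((B+z)(L+z)) = 224×5.6×12/((5.6+12)(12+12)) = 35.636 kPa

Δσ_z ≈ 35.6 kPa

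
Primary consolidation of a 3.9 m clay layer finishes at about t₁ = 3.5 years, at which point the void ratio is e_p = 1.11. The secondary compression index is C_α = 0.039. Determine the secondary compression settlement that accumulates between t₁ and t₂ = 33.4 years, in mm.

Secondary compression: S_s = C_α·H/(1+e_p)·log₁₀(t₂/t₁)
S_s = 0.039×3.9/(1+1.11)×log₁₀(33.4/3.5)
    = 0.07209 × 0.9797 = 0.07062 m

S_s ≈ 70.6 mm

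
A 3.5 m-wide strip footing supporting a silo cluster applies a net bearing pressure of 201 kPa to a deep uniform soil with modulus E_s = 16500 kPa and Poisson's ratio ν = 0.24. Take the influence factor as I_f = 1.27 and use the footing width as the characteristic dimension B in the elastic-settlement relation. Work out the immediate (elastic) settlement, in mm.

Immediate (elastic) settlement: S_e = q·B·(1−ν²)/E_s · I_f.
S_e = 201 × 3.5 × (1 − 0.24²) / 16500 × 1.27
    = 201 × 3.5 × 0.9424 / 16500 × 1.27
    = 0.05103 m = 51.03 mm

S_e ≈ 51 mm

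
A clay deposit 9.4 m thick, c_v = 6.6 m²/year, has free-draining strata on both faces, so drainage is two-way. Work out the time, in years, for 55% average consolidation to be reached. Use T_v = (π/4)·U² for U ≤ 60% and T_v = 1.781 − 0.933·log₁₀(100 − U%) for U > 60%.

Drainage path length: H_d = H/2 = 4.7 m (double drainage).
U ≤ 60%: T_v = (π/4)·U² = (π/4)×0.55² = 0.23758.
t = T_v·H_d²/c_v = 0.23758×4.7²/6.6 = 0.7952 years.

t ≈ 0.795 years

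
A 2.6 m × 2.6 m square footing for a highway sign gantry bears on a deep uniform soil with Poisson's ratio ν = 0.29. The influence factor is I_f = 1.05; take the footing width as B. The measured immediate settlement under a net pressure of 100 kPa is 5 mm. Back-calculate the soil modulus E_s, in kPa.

S_e = q·B·(1−ν²)/E_s · I_f  ⇒  E_s = q·B·(1−ν²)·I_f / S_e.
E_s = 100 × 2.6 × 0.9159 × 1.05 / 0.005 = 50010 kPa

E_s ≈ 50000 kPa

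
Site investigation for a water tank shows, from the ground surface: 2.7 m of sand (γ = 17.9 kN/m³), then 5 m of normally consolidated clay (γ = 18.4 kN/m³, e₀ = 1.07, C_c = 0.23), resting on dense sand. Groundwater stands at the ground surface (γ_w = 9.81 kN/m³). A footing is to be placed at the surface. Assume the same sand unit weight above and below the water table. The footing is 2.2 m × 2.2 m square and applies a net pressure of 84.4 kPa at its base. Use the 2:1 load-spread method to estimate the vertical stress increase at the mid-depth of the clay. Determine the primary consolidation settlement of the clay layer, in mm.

S_c ≈ 38.3 mm

Mid-depth of clay below the ground surface: z = 2.7 + 5/2 = 5.2 m.
Total vertical stress at mid-clay: σ_v = 17.9×2.7 + 18.4×2.5 = 94.33 kPa.
Pore pressure: u = 9.81×(5.2 − 0) = 51.012 kPa.
Initial effective stress: σ'_0 = σ_v − u = 94.33 − 51.012 = 43.318 kPa.
Stress increase at mid-clay by the 2:1 spreading method:
Δσ = qBL/((B+z)(L+z)) = 84.4×2.2×2.2/((2.2+5.2)(2.2+5.2)) = 7.4598 kPa
Final effective stress: σ'_f = σ'_0 + Δσ = 43.318 + 7.4598 = 50.778 kPa.
Normally consolidated clay, so the full stress increment lies on the virgin compression line:
S_c = C_c·H/(1+e₀)·log₁₀(σ'_f/σ'_0) = 0.23×5/(1+1.07)×log₁₀(50.778/43.318)
    = 0.55556 × 0.069007 = 0.03834 m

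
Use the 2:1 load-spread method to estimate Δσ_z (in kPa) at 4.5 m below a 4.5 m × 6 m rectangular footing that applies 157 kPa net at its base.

By the 2:1 method the load spreads at 1 horizontal : 2 vertical, so at depth z the loaded area has grown by z in each plan dimension:
Δσ = qBL/((B+z)(L+z)) = 157×4.5×6/((4.5+4.5)(6+4.5)) = 44.857 kPa

Δσ_z ≈ 44.9 kPa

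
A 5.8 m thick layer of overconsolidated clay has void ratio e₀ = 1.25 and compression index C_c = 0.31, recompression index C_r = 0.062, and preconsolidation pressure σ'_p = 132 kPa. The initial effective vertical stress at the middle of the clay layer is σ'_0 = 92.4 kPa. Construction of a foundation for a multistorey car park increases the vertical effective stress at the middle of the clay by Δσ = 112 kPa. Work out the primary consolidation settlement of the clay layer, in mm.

S_c ≈ 177 mm

Final effective stress: σ'_f = 92.4 + 112 = 204.4 kPa.
σ'_f = 204.4 > σ'_p = 132 kPa, so the stress path crosses the preconsolidation pressure — recompression up to σ'_p, then virgin compression beyond:
S_c = H/(1+e₀)·[C_r·log₁₀(σ'_p/σ'_0) + C_c·log₁₀(σ'_f/σ'_p)]
    = 5.8/2.25 × [0.062×log₁₀(132/92.4) + 0.31×log₁₀(204.4/132)]
    = 2.5778 × [0.0096039 + 0.058871] = 0.1765 m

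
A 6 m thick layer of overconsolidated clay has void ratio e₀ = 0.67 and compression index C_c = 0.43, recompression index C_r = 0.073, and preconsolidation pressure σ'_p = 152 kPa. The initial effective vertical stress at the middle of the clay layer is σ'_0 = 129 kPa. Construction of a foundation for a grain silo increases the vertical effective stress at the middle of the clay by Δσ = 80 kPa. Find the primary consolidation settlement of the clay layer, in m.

Final effective stress: σ'_f = 129 + 80 = 209 kPa.
σ'_f = 209 > σ'_p = 152 kPa, so the stress path crosses the preconsolidation pressure — recompression up to σ'_p, then virgin compression beyond:
S_c = H/(1+e₀)·[C_r·log₁₀(σ'_p/σ'_0) + C_c·log₁₀(σ'_f/σ'_p)]
    = 6/1.67 × [0.073×log₁₀(152/129) + 0.43×log₁₀(209/152)]
    = 3.5928 × [0.0052015 + 0.05947] = 0.2324 m

S_c ≈ 0.232 m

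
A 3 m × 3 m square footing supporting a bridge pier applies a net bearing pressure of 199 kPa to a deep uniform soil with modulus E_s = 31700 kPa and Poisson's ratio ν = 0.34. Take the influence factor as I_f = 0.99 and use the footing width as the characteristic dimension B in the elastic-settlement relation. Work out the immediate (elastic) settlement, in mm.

S_e ≈ 16.5 mm

Immediate (elastic) settlement: S_e = q·B·(1−ν²)/E_s · I_f.
S_e = 199 × 3 × (1 − 0.34²) / 31700 × 0.99
    = 199 × 3 × 0.8844 / 31700 × 0.99
    = 0.01649 m = 16.49 mm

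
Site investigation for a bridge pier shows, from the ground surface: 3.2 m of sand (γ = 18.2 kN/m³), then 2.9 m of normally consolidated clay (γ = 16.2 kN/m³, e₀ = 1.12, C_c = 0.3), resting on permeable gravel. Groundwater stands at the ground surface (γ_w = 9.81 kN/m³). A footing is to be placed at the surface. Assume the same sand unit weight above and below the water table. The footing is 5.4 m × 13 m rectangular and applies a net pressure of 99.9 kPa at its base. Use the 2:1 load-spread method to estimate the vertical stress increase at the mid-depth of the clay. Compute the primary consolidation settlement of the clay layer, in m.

Mid-depth of clay below the ground surface: z = 3.2 + 2.9/2 = 4.65 m.
Total vertical stress at mid-clay: σ_v = 18.2×3.2 + 16.2×1.45 = 81.73 kPa.
Pore pressure: u = 9.81×(4.65 − 0) = 45.617 kPa.
Initial effective stress: σ'_0 = σ_v − u = 81.73 − 45.617 = 36.113 kPa.
Stress increase at mid-clay by the 2:1 spreading method:
Δσ = qBL/((B+z)(L+z)) = 99.9×5.4×13/((5.4+4.65)(13+4.65)) = 39.536 kPa
Final effective stress: σ'_f = σ'_0 + Δσ = 36.113 + 39.536 = 75.649 kPa.
Normally consolidated clay, so the full stress increment lies on the virgin compression line:
S_c = C_c·H/(1+e₀)·log₁₀(σ'_f/σ'_0) = 0.3×2.9/(1+1.12)×log₁₀(75.649/36.113)
    = 0.41038 × 0.32114 = 0.1318 m

S_c ≈ 0.132 m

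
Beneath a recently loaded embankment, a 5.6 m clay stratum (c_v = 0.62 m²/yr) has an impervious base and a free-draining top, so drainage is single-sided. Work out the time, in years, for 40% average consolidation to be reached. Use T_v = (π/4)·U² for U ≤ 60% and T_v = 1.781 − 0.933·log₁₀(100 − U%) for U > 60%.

Drainage path length: H_d = H = 5.6 m (single drainage).
U ≤ 60%: T_v = (π/4)·U² = (π/4)×0.4² = 0.12566.
t = T_v·H_d²/c_v = 0.12566×5.6²/0.62 = 6.356 years.

t ≈ 6.36 years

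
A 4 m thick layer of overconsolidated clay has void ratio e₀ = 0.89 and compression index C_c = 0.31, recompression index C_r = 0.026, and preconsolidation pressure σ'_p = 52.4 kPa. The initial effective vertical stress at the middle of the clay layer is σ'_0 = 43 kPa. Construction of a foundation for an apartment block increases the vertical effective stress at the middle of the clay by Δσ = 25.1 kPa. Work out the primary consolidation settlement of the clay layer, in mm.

S_c ≈ 79.4 mm

Final effective stress: σ'_f = 43 + 25.1 = 68.1 kPa.
σ'_f = 68.1 > σ'_p = 52.4 kPa, so the stress path crosses the preconsolidation pressure — recompression up to σ'_p, then virgin compression beyond:
S_c = H/(1+e₀)·[C_r·log₁₀(σ'_p/σ'_0) + C_c·log₁₀(σ'_f/σ'_p)]
    = 4/1.89 × [0.026×log₁₀(52.4/43) + 0.31×log₁₀(68.1/52.4)]
    = 2.1164 × [0.0022324 + 0.035283] = 0.0794 m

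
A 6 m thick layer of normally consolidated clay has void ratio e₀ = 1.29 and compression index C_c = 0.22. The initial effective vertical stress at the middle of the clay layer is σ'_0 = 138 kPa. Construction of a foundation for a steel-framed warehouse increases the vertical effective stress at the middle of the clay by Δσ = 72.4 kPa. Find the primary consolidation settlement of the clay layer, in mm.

S_c ≈ 106 mm

Final effective stress: σ'_f = σ'_0 + Δσ = 138 + 72.4 = 210.4 kPa.
Normally consolidated clay, so the full stress increment lies on the virgin compression line:
S_c = C_c·H/(1+e₀)·log₁₀(σ'_f/σ'_0) = 0.22×6/(1+1.29)×log₁₀(210.4/138)
    = 0.57642 × 0.18317 = 0.1056 m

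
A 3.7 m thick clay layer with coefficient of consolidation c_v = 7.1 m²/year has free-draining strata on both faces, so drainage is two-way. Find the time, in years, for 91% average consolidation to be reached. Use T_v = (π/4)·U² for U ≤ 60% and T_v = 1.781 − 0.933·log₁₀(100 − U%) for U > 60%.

Drainage path length: H_d = H/2 = 1.85 m (double drainage).
U > 60%: T_v = 1.781 − 0.933·log₁₀(100 − 91) = 0.89069.
t = T_v·H_d²/c_v = 0.89069×1.85²/7.1 = 0.4294 years.

t ≈ 0.429 years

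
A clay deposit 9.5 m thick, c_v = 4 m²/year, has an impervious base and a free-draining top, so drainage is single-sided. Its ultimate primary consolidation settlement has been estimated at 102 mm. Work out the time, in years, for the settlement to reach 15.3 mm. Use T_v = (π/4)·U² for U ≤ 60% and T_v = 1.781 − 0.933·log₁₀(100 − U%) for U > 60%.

Drainage path length: H_d = H = 9.5 m (single drainage).
U = S(t)/S_ult = 15.3/102 = 0.15.
U ≤ 60%: T_v = (π/4)·U² = (π/4)×0.15² = 0.017671.
t = T_v·H_d²/c_v = 0.017671×9.5²/4 = 0.3987 years.

t ≈ 0.399 years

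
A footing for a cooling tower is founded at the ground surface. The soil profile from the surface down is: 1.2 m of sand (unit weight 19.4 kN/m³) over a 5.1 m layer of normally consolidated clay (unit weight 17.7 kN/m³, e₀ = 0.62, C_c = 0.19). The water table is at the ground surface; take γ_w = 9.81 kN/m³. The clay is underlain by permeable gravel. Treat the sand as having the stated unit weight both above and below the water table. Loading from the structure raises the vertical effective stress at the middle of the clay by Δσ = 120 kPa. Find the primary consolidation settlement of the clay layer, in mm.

S_c ≈ 407 mm

Mid-depth of clay below the ground surface: z = 1.2 + 5.1/2 = 3.75 m.
Total vertical stress at mid-clay: σ_v = 19.4×1.2 + 17.7×2.55 = 68.415 kPa.
Pore pressure: u = 9.81×(3.75 − 0) = 36.788 kPa.
Initial effective stress: σ'_0 = σ_v − u = 68.415 − 36.788 = 31.627 kPa.
Final effective stress: σ'_f = σ'_0 + Δσ = 31.627 + 120 = 151.63 kPa.
Normally consolidated clay, so the full stress increment lies on the virgin compression line:
S_c = C_c·H/(1+e₀)·log₁₀(σ'_f/σ'_0) = 0.19×5.1/(1+0.62)×log₁₀(151.63/31.627)
    = 0.59815 × 0.68073 = 0.4072 m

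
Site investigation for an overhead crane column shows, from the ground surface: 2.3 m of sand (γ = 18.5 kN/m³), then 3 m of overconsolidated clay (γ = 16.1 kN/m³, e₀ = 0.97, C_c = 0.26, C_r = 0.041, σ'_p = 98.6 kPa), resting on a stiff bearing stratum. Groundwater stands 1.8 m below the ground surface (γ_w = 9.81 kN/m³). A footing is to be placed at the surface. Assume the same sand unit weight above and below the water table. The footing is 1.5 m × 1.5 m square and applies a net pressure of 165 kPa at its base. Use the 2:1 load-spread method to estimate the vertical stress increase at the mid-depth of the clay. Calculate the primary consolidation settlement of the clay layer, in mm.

Mid-depth of clay below the ground surface: z = 2.3 + 3/2 = 3.8 m.
Total vertical stress at mid-clay: σ_v = 18.5×2.3 + 16.1×1.5 = 66.7 kPa.
Pore pressure: u = 9.81×(3.8 − 1.8) = 19.62 kPa.
Initial effective stress: σ'_0 = σ_v − u = 66.7 − 19.62 = 47.08 kPa.
Stress increase at mid-clay by the 2:1 spreading method:
Δσ = qBL/((B+z)(L+z)) = 165×1.5×1.5/((1.5+3.8)(1.5+3.8)) = 13.216 kPa
Final effective stress: σ'_f = 47.08 + 13.216 = 60.296 kPa.
σ'_f = 60.296 ≤ σ'_p = 98.6 kPa, so the clay remains overconsolidated and only the recompression index applies:
S_c = C_r·H/(1+e₀)·log₁₀(σ'_f/σ'_0) = 0.041×3/1.97×log₁₀(60.296/47.08)
    = 0.062435 × 0.10745 = 0.006709 m

S_c ≈ 6.71 mm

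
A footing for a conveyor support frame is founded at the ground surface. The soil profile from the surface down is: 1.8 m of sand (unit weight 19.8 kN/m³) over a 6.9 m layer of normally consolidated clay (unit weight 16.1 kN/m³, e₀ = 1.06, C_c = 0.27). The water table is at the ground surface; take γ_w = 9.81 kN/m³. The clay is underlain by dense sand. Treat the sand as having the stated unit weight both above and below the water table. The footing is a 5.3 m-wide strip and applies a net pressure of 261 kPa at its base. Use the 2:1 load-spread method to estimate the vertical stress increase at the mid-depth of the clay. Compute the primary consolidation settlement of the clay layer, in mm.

Mid-depth of clay below the ground surface: z = 1.8 + 6.9/2 = 5.25 m.
Total vertical stress at mid-clay: σ_v = 19.8×1.8 + 16.1×3.45 = 91.185 kPa.
Pore pressure: u = 9.81×(5.25 − 0) = 51.503 kPa.
Initial effective stress: σ'_0 = σ_v − u = 91.185 − 51.503 = 39.682 kPa.
Stress increase at mid-clay by the 2:1 spreading method:
Δσ = qB/(B+z) = 261×5.3/(5.3+5.25) = 131.12 kPa
Final effective stress: σ'_f = σ'_0 + Δσ = 39.682 + 131.12 = 170.8 kPa.
Normally consolidated clay, so the full stress increment lies on the virgin compression line:
S_c = C_c·H/(1+e₀)·log₁₀(σ'_f/σ'_0) = 0.27×6.9/(1+1.06)×log₁₀(170.8/39.682)
    = 0.90437 × 0.63389 = 0.5733 m

S_c ≈ 573 mm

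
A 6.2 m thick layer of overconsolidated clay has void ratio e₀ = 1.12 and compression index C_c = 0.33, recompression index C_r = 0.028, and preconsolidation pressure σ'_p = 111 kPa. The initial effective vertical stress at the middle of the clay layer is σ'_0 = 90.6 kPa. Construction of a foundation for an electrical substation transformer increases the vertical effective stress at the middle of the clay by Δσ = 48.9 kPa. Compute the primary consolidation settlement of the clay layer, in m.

S_c ≈ 0.103 m

Final effective stress: σ'_f = 90.6 + 48.9 = 139.5 kPa.
σ'_f = 139.5 > σ'_p = 111 kPa, so the stress path crosses the preconsolidation pressure — recompression up to σ'_p, then virgin compression beyond:
S_c = H/(1+e₀)·[C_r·log₁₀(σ'_p/σ'_0) + C_c·log₁₀(σ'_f/σ'_p)]
    = 6.2/2.12 × [0.028×log₁₀(111/90.6) + 0.33×log₁₀(139.5/111)]
    = 2.9245 × [0.0024695 + 0.032753] = 0.103 m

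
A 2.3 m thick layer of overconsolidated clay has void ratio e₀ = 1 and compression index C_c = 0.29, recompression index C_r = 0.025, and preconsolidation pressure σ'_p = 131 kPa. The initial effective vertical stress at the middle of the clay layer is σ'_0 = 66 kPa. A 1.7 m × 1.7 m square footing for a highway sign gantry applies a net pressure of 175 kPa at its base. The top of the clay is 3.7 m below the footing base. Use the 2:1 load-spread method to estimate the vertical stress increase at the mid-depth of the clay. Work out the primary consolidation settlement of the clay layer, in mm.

S_c ≈ 2.05 mm

Mid-depth of clay below the footing base: z = 3.7 + 2.3/2 = 4.85 m.
Stress increase at mid-clay by the 2:1 spreading method:
Δσ = qBL/((B+z)(L+z)) = 175×1.7×1.7/((1.7+4.85)(1.7+4.85)) = 11.788 kPa
Final effective stress: σ'_f = 66 + 11.788 = 77.788 kPa.
σ'_f = 77.788 ≤ σ'_p = 131 kPa, so the clay remains overconsolidated and only the recompression index applies:
S_c = C_r·H/(1+e₀)·log₁₀(σ'_f/σ'_0) = 0.025×2.3/2×log₁₀(77.788/66)
    = 0.02875 × 0.071369 = 0.002052 m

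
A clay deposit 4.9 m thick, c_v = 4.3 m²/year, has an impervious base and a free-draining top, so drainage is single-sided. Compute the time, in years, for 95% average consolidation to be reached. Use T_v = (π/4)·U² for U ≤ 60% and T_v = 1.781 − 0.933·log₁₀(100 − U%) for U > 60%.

Drainage path length: H_d = H = 4.9 m (single drainage).
U > 60%: T_v = 1.781 − 0.933·log₁₀(100 − 95) = 1.1289.
t = T_v·H_d²/c_v = 1.1289×4.9²/4.3 = 6.303 years.

t ≈ 6.3 years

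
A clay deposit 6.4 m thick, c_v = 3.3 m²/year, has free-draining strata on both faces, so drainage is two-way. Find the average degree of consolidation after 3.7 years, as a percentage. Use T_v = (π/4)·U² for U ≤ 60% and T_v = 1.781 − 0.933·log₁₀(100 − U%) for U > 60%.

U ≈ 95.7 %

Drainage path length: H_d = H/2 = 3.2 m (double drainage).
T_v = c_v·t/H_d² = 3.3×3.7/3.2² = 1.1924.
T_v = 1.1924 corresponds to the U > 60% branch:
U = 1 − 10^((1.781 − T_v)/0.933)/100 = 0.9573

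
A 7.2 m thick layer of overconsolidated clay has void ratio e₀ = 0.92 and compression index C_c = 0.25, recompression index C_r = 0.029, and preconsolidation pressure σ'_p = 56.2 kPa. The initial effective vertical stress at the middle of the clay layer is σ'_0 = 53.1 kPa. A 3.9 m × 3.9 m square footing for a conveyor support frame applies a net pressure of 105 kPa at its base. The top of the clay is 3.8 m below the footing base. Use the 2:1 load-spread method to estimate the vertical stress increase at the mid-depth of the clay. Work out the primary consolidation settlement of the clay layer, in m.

Mid-depth of clay below the footing base: z = 3.8 + 7.2/2 = 7.4 m.
Stress increase at mid-clay by the 2:1 spreading method:
Δσ = qBL/((B+z)(L+z)) = 105×3.9×3.9/((3.9+7.4)(3.9+7.4)) = 12.507 kPa
Final effective stress: σ'_f = 53.1 + 12.507 = 65.607 kPa.
σ'_f = 65.607 > σ'_p = 56.2 kPa, so the stress path crosses the preconsolidation pressure — recompression up to σ'_p, then virgin compression beyond:
S_c = H/(1+e₀)·[C_r·log₁₀(σ'_p/σ'_0) + C_c·log₁₀(σ'_f/σ'_p)]
    = 7.2/1.92 × [0.029×log₁₀(56.2/53.1) + 0.25×log₁₀(65.607/56.2)]
    = 3.75 × [0.00071461 + 0.016803] = 0.06569 m

S_c ≈ 0.0657 m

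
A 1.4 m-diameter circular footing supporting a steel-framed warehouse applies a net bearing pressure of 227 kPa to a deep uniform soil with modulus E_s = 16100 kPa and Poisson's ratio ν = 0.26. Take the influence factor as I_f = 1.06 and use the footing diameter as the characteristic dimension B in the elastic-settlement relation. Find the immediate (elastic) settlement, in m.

Immediate (elastic) settlement: S_e = q·B·(1−ν²)/E_s · I_f.
S_e = 227 × 1.4 × (1 − 0.26²) / 16100 × 1.06
    = 227 × 1.4 × 0.9324 / 16100 × 1.06
    = 0.01951 m

S_e ≈ 0.0195 m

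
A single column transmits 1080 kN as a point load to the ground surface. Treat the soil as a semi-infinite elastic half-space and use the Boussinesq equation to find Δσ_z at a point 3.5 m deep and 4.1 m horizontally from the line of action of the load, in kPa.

Boussinesq vertical stress below a point load on an elastic half-space:
Δσ_z = 3P/(2πz²) · [1 + (r/z)²]^(−5/2)
r/z = 4.1/3.5 = 1.1714; [1+(r/z)²]^(−5/2) = 0.11537.
Δσ_z = 3×1080/(2π×3.5²) × 0.11537 = 42.095 × 0.11537 = 4.857 kPa

Δσ_z ≈ 4.86 kPa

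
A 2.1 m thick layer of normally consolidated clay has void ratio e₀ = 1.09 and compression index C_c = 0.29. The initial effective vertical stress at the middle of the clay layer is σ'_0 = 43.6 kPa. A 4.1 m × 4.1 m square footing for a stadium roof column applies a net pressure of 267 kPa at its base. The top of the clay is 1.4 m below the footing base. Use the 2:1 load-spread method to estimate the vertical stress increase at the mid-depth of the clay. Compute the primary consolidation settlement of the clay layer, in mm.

Mid-depth of clay below the footing base: z = 1.4 + 2.1/2 = 2.45 m.
Stress increase at mid-clay by the 2:1 spreading method:
Δσ = qBL/((B+z)(L+z)) = 267×4.1×4.1/((4.1+2.45)(4.1+2.45)) = 104.62 kPa
Final effective stress: σ'_f = σ'_0 + Δσ = 43.6 + 104.62 = 148.22 kPa.
Normally consolidated clay, so the full stress increment lies on the virgin compression line:
S_c = C_c·H/(1+e₀)·log₁₀(σ'_f/σ'_0) = 0.29×2.1/(1+1.09)×log₁₀(148.22/43.6)
    = 0.29139 × 0.53142 = 0.1549 m

S_c ≈ 155 mm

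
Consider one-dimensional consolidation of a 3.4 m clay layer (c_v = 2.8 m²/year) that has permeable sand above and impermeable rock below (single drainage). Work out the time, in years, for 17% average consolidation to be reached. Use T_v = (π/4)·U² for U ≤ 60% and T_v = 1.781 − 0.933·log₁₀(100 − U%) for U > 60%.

t ≈ 0.0937 years

Drainage path length: H_d = H = 3.4 m (single drainage).
U ≤ 60%: T_v = (π/4)·U² = (π/4)×0.17² = 0.022698.
t = T_v·H_d²/c_v = 0.022698×3.4²/2.8 = 0.09371 years.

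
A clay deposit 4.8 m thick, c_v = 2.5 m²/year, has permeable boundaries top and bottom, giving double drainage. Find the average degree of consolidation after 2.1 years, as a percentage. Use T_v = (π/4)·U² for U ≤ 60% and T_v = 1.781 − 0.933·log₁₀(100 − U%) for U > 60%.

Drainage path length: H_d = H/2 = 2.4 m (double drainage).
T_v = c_v·t/H_d² = 2.5×2.1/2.4² = 0.91146.
T_v = 0.91146 corresponds to the U > 60% branch:
U = 1 − 10^((1.781 − T_v)/0.933)/100 = 0.9145

U ≈ 91.4 %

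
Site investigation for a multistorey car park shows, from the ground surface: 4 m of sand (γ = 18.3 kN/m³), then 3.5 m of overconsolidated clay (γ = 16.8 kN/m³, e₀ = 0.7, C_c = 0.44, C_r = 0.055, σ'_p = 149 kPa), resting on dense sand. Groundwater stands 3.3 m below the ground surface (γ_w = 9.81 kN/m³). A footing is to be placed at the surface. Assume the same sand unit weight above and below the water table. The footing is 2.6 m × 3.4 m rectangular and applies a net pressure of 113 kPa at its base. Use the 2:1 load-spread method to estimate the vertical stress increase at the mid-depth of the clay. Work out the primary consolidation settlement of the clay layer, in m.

Mid-depth of clay below the ground surface: z = 4 + 3.5/2 = 5.75 m.
Total vertical stress at mid-clay: σ_v = 18.3×4 + 16.8×1.75 = 102.6 kPa.
Pore pressure: u = 9.81×(5.75 − 3.3) = 24.035 kPa.
Initial effective stress: σ'_0 = σ_v − u = 102.6 − 24.035 = 78.565 kPa.
Stress increase at mid-clay by the 2:1 spreading method:
Δσ = qBL/((B+z)(L+z)) = 113×2.6×3.4/((2.6+5.75)(3.4+5.75)) = 13.074 kPa
Final effective stress: σ'_f = 78.565 + 13.074 = 91.639 kPa.
σ'_f = 91.639 ≤ σ'_p = 149 kPa, so the clay remains overconsolidated and only the recompression index applies:
S_c = C_r·H/(1+e₀)·log₁₀(σ'_f/σ'_0) = 0.055×3.5/1.7×log₁₀(91.639/78.565)
    = 0.11323 × 0.066851 = 0.00757 m

S_c ≈ 0.00757 m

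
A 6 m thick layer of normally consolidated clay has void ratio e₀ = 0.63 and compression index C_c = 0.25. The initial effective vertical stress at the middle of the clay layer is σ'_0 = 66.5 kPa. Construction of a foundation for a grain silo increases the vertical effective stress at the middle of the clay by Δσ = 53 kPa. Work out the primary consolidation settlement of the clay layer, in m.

Final effective stress: σ'_f = σ'_0 + Δσ = 66.5 + 53 = 119.5 kPa.
Normally consolidated clay, so the full stress increment lies on the virgin compression line:
S_c = C_c·H/(1+e₀)·log₁₀(σ'_f/σ'_0) = 0.25×6/(1+0.63)×log₁₀(119.5/66.5)
    = 0.92025 × 0.25455 = 0.2342 m

S_c ≈ 0.234 m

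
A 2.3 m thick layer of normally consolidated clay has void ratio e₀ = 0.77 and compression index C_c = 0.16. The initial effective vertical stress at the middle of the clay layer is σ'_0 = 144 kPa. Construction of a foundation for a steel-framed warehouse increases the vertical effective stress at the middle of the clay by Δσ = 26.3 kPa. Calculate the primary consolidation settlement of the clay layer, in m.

S_c ≈ 0.0151 m

Final effective stress: σ'_f = σ'_0 + Δσ = 144 + 26.3 = 170.3 kPa.
Normally consolidated clay, so the full stress increment lies on the virgin compression line:
S_c = C_c·H/(1+e₀)·log₁₀(σ'_f/σ'_0) = 0.16×2.3/(1+0.77)×log₁₀(170.3/144)
    = 0.20791 × 0.072852 = 0.01515 m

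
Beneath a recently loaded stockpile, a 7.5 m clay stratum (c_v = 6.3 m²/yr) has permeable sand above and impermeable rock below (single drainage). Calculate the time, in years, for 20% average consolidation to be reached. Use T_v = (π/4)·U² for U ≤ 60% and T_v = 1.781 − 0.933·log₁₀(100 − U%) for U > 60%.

Drainage path length: H_d = H = 7.5 m (single drainage).
U ≤ 60%: T_v = (π/4)·U² = (π/4)×0.2² = 0.031416.
t = T_v·H_d²/c_v = 0.031416×7.5²/6.3 = 0.2805 years.

t ≈ 0.281 years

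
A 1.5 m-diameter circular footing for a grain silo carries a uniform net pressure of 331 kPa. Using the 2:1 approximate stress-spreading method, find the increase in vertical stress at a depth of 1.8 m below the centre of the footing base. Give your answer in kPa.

Δσ_z ≈ 68.4 kPa

By the 2:1 method the load spreads at 1 horizontal : 2 vertical, so at depth z the loaded area has grown by z in each plan dimension:
Δσ ≈ qD²/(D+z)² = 331×1.5²/(1.5+1.8)² = 68.388 kPa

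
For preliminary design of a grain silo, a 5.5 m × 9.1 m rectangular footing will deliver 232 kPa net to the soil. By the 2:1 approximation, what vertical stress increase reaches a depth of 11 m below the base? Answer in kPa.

By the 2:1 method the load spreads at 1 horizontal : 2 vertical, so at depth z the loaded area has grown by z in each plan dimension:
Δσ = qBL/((B+z)(L+z)) = 232×5.5×9.1/((5.5+11)(9.1+11)) = 35.012 kPa

Δσ_z ≈ 35 kPa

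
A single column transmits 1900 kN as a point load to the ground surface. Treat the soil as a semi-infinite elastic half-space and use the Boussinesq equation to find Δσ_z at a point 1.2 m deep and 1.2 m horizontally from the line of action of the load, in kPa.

Boussinesq vertical stress below a point load on an elastic half-space:
Δσ_z = 3P/(2πz²) · [1 + (r/z)²]^(−5/2)
r/z = 1.2/1.2 = 1; [1+(r/z)²]^(−5/2) = 0.17678.
Δσ_z = 3×1900/(2π×1.2²) × 0.17678 = 629.99 × 0.17678 = 111.4 kPa

Δσ_z ≈ 111 kPa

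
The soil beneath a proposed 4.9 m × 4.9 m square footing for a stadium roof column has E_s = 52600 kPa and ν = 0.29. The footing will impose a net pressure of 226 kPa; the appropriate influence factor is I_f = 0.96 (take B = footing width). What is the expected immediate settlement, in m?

S_e ≈ 0.0185 m

Immediate (elastic) settlement: S_e = q·B·(1−ν²)/E_s · I_f.
S_e = 226 × 4.9 × (1 − 0.29²) / 52600 × 0.96
    = 226 × 4.9 × 0.9159 / 52600 × 0.96
    = 0.01851 m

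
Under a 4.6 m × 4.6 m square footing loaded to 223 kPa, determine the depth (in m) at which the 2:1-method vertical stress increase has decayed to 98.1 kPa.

z ≈ 2.34 m

2:1 spreading — at depth z the loaded area has grown by z in each plan dimension:
qB²/(B+z)² = Δσ_z ⇒ z = B(√(q/Δσ_z) − 1) = 4.6×(√(223/98.1) − 1) = 2.335 m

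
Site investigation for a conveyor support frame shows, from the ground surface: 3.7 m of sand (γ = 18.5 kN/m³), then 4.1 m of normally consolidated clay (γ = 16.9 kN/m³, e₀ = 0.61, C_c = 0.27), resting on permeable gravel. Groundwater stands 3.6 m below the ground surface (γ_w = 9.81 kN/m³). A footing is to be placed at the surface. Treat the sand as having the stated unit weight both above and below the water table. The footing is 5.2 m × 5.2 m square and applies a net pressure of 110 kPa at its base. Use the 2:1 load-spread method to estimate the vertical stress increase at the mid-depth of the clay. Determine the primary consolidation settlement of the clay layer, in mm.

Mid-depth of clay below the ground surface: z = 3.7 + 4.1/2 = 5.75 m.
Total vertical stress at mid-clay: σ_v = 18.5×3.7 + 16.9×2.05 = 103.09 kPa.
Pore pressure: u = 9.81×(5.75 − 3.6) = 21.091 kPa.
Initial effective stress: σ'_0 = σ_v − u = 103.09 − 21.091 = 81.999 kPa.
Stress increase at mid-clay by the 2:1 spreading method:
Δσ = qBL/((B+z)(L+z)) = 110×5.2×5.2/((5.2+5.75)(5.2+5.75)) = 24.807 kPa
Final effective stress: σ'_f = σ'_0 + Δσ = 81.999 + 24.807 = 106.81 kPa.
Normally consolidated clay, so the full stress increment lies on the virgin compression line:
S_c = C_c·H/(1+e₀)·log₁₀(σ'_f/σ'_0) = 0.27×4.1/(1+0.61)×log₁₀(106.81/81.999)
    = 0.68758 × 0.1148 = 0.07893 m

S_c ≈ 78.9 mm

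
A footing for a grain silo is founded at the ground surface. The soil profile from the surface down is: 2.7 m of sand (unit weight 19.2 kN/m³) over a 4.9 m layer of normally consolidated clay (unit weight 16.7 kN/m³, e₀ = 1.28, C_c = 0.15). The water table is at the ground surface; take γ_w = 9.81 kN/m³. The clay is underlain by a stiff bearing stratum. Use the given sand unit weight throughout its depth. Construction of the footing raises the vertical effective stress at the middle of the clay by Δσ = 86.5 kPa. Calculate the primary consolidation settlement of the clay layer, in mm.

Mid-depth of clay below the ground surface: z = 2.7 + 4.9/2 = 5.15 m.
Total vertical stress at mid-clay: σ_v = 19.2×2.7 + 16.7×2.45 = 92.755 kPa.
Pore pressure: u = 9.81×(5.15 − 0) = 50.522 kPa.
Initial effective stress: σ'_0 = σ_v − u = 92.755 − 50.522 = 42.233 kPa.
Final effective stress: σ'_f = σ'_0 + Δσ = 42.233 + 86.5 = 128.73 kPa.
Normally consolidated clay, so the full stress increment lies on the virgin compression line:
S_c = C_c·H/(1+e₀)·log₁₀(σ'_f/σ'_0) = 0.15×4.9/(1+1.28)×log₁₀(128.73/42.233)
    = 0.32237 × 0.48403 = 0.156 m

S_c ≈ 156 mm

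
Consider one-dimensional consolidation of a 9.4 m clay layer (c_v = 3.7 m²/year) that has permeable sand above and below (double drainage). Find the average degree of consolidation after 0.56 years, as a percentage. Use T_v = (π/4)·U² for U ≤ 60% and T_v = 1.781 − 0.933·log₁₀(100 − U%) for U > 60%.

Drainage path length: H_d = H/2 = 4.7 m (double drainage).
T_v = c_v·t/H_d² = 3.7×0.56/4.7² = 0.093798.
T_v = 0.093798 corresponds to the U ≤ 60% branch:
U = √(4T_v/π) = 0.3456

U ≈ 34.6 %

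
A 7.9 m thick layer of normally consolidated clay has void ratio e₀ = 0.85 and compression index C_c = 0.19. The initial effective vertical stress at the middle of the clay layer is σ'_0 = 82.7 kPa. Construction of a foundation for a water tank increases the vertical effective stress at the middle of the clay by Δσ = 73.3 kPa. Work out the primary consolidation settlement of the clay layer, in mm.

Final effective stress: σ'_f = σ'_0 + Δσ = 82.7 + 73.3 = 156 kPa.
Normally consolidated clay, so the full stress increment lies on the virgin compression line:
S_c = C_c·H/(1+e₀)·log₁₀(σ'_f/σ'_0) = 0.19×7.9/(1+0.85)×log₁₀(156/82.7)
    = 0.81135 × 0.27562 = 0.2236 m

S_c ≈ 224 mm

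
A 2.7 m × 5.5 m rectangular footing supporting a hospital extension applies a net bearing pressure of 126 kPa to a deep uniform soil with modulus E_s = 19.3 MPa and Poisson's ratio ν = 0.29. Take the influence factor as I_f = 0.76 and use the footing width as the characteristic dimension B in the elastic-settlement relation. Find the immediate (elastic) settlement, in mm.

Immediate (elastic) settlement: S_e = q·B·(1−ν²)/E_s · I_f.
E_s = 19.3 MPa = 19300 kPa.
S_e = 126 × 2.7 × (1 − 0.29²) / 19300 × 0.76
    = 126 × 2.7 × 0.9159 / 19300 × 0.76
    = 0.01227 m = 12.27 mm

S_e ≈ 12.3 mm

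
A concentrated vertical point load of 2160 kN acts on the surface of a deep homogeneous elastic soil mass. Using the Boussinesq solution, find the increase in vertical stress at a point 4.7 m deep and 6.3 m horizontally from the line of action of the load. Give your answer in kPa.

Δσ_z ≈ 3.57 kPa

Boussinesq vertical stress below a point load on an elastic half-space:
Δσ_z = 3P/(2πz²) · [1 + (r/z)²]^(−5/2)
r/z = 6.3/4.7 = 1.3404; [1+(r/z)²]^(−5/2) = 0.076449.
Δσ_z = 3×2160/(2π×4.7²) × 0.076449 = 46.687 × 0.076449 = 3.569 kPa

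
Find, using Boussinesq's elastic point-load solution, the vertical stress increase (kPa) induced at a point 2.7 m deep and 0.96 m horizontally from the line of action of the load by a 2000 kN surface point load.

Boussinesq vertical stress below a point load on an elastic half-space:
Δσ_z = 3P/(2πz²) · [1 + (r/z)²]^(−5/2)
r/z = 0.96/2.7 = 0.35556; [1+(r/z)²]^(−5/2) = 0.74259.
Δσ_z = 3×2000/(2π×2.7²) × 0.74259 = 130.99 × 0.74259 = 97.27 kPa

Δσ_z ≈ 97.3 kPa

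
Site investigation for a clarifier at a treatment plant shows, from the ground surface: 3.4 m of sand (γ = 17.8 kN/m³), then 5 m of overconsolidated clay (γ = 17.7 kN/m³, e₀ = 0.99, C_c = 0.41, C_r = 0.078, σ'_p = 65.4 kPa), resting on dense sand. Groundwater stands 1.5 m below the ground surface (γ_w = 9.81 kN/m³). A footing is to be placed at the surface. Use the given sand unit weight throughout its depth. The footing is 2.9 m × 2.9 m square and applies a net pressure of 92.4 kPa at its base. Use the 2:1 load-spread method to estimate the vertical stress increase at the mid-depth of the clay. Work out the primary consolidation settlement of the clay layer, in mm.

S_c ≈ 45.9 mm

Mid-depth of clay below the ground surface: z = 3.4 + 5/2 = 5.9 m.
Total vertical stress at mid-clay: σ_v = 17.8×3.4 + 17.7×2.5 = 104.77 kPa.
Pore pressure: u = 9.81×(5.9 − 1.5) = 43.164 kPa.
Initial effective stress: σ'_0 = σ_v − u = 104.77 − 43.164 = 61.606 kPa.
Stress increase at mid-clay by the 2:1 spreading method:
Δσ = qBL/((B+z)(L+z)) = 92.4×2.9×2.9/((2.9+5.9)(2.9+5.9)) = 10.035 kPa
Final effective stress: σ'_f = 61.606 + 10.035 = 71.641 kPa.
σ'_f = 71.641 > σ'_p = 65.4 kPa, so the stress path crosses the preconsolidation pressure — recompression up to σ'_p, then virgin compression beyond:
S_c = H/(1+e₀)·[C_r·log₁₀(σ'_p/σ'_0) + C_c·log₁₀(σ'_f/σ'_p)]
    = 5/1.99 × [0.078×log₁₀(65.4/61.606) + 0.41×log₁₀(71.641/65.4)]
    = 2.5126 × [0.0020245 + 0.016229] = 0.04586 m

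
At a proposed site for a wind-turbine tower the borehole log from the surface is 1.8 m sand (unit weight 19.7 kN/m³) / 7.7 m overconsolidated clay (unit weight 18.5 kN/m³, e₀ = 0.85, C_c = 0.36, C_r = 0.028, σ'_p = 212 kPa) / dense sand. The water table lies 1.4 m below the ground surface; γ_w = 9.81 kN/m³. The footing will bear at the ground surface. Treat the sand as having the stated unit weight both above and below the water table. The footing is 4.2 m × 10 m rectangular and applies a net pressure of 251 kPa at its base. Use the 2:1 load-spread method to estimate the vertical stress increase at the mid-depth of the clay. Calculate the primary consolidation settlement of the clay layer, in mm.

S_c ≈ 36.4 mm

Mid-depth of clay below the ground surface: z = 1.8 + 7.7/2 = 5.65 m.
Total vertical stress at mid-clay: σ_v = 19.7×1.8 + 18.5×3.85 = 106.69 kPa.
Pore pressure: u = 9.81×(5.65 − 1.4) = 41.693 kPa.
Initial effective stress: σ'_0 = σ_v − u = 106.69 − 41.693 = 64.997 kPa.
Stress increase at mid-clay by the 2:1 spreading method:
Δσ = qBL/((B+z)(L+z)) = 251×4.2×10/((4.2+5.65)(10+5.65)) = 68.387 kPa
Final effective stress: σ'_f = 64.997 + 68.387 = 133.38 kPa.
σ'_f = 133.38 ≤ σ'_p = 212 kPa, so the clay remains overconsolidated and only the recompression index applies:
S_c = C_r·H/(1+e₀)·log₁₀(σ'_f/σ'_0) = 0.028×7.7/1.85×log₁₀(133.38/64.997)
    = 0.11654 × 0.3122 = 0.03638 m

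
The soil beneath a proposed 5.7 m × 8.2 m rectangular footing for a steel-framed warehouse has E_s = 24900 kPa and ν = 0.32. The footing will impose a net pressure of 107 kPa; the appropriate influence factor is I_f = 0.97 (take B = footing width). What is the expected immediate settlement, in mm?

Immediate (elastic) settlement: S_e = q·B·(1−ν²)/E_s · I_f.
S_e = 107 × 5.7 × (1 − 0.32²) / 24900 × 0.97
    = 107 × 5.7 × 0.8976 / 24900 × 0.97
    = 0.02133 m = 21.33 mm

S_e ≈ 21.3 mm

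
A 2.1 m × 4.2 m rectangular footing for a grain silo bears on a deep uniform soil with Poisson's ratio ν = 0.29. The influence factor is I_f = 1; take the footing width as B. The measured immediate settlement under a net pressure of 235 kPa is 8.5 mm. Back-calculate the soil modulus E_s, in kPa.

S_e = q·B·(1−ν²)/E_s · I_f  ⇒  E_s = q·B·(1−ν²)·I_f / S_e.
E_s = 235 × 2.1 × 0.9159 × 1 / 0.0085 = 53180 kPa

E_s ≈ 53200 kPa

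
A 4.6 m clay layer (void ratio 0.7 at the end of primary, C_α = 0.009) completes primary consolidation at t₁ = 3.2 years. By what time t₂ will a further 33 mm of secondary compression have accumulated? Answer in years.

t₂ ≈ 72.5 years

S_s = C_α·H/(1+e_p)·log₁₀(t₂/t₁) ⇒ log₁₀(t₂/t₁) = S_s·(1+e_p)/(C_α·H).
log₁₀(t₂/t₁) = 0.033 × (1+0.7) / (0.009×4.6) = 1.355
t₂ = t₁ × 10^1.355 = 3.2 × 22.65 = 72.48 years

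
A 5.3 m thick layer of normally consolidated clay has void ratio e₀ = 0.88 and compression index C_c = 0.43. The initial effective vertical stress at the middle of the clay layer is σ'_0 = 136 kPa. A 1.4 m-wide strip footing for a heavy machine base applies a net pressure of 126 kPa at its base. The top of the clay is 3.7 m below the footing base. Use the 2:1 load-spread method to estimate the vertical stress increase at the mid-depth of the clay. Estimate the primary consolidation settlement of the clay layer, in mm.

Mid-depth of clay below the footing base: z = 3.7 + 5.3/2 = 6.35 m.
Stress increase at mid-clay by the 2:1 spreading method:
Δσ = qB/(B+z) = 126×1.4/(1.4+6.35) = 22.761 kPa
Final effective stress: σ'_f = σ'_0 + Δσ = 136 + 22.761 = 158.76 kPa.
Normally consolidated clay, so the full stress increment lies on the virgin compression line:
S_c = C_c·H/(1+e₀)·log₁₀(σ'_f/σ'_0) = 0.43×5.3/(1+0.88)×log₁₀(158.76/136)
    = 1.2122 × 0.067202 = 0.08146 m

S_c ≈ 81.5 mm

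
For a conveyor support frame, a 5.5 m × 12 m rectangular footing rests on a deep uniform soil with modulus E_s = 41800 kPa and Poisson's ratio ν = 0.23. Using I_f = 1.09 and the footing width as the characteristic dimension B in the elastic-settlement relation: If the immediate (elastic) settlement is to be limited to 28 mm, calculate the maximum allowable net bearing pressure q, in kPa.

q ≈ 206 kPa

S_e = q·B·(1−ν²)/E_s · I_f  ⇒  q = S_e·E_s / (B·(1−ν²)·I_f).
q = 0.028 × 41800 / (5.5 × 0.9471 × 1.09) = 206.1 kPa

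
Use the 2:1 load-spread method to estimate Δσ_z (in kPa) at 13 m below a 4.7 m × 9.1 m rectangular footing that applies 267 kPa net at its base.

By the 2:1 method the load spreads at 1 horizontal : 2 vertical, so at depth z the loaded area has grown by z in each plan dimension:
Δσ = qBL/((B+z)(L+z)) = 267×4.7×9.1/((4.7+13)(9.1+13)) = 29.193 kPa

Δσ_z ≈ 29.2 kPa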